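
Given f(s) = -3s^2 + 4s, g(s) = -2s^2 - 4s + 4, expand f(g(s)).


Substitute g(s) into f:
f(g(s)) = -3*(-2s^2 - 4s + 4)^2 + 4*(-2s^2 - 4s + 4)
(-2s^2 - 4s + 4)^2 = 4s^4 + 16s^3 - 32s + 16
Expand and combine: -12s^4 - 48s^3 - 8s^2 + 80s - 32


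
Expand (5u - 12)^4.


Expand (5u - 12)^4 by repeated multiplication:
  (5u - 12)^2 = 25u^2 - 120u + 144
  (5u - 12)^3 = 125u^3 - 900u^2 + 2160u - 1728
= 625u^4 - 6000u^3 + 21600u^2 - 34560u + 20736


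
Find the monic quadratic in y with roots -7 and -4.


p(y) = (y + 7)(y + 4)
Expand: y^2 + 11y + 28


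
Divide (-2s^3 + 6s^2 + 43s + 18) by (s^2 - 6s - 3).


(-2s^3 + 6s^2 + 43s + 18) / (s^2 - 6s - 3)
Step 1: -2s * (s^2 - 6s - 3) = -2s^3 + 12s^2 + 6s; subtract.
Step 2: -6 * (s^2 - 6s - 3) = -6s^2 + 36s + 18; subtract.
Quotient: -2s - 6, Remainder: s


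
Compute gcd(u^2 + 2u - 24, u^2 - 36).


Factor each:
  u^2 + 2u - 24 = (u + 6)(u - 4)
  u^2 - 36 = (u + 6)(u - 6)
Common monic factor: u + 6


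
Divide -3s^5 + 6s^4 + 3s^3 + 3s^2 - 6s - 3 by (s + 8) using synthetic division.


Synthetic division with c = -8. Coefficients: -3, 6, 3, 3, -6, -3
Bring down -3.
  -3 * -8 = 24; 24 + 6 = 30
  30 * -8 = -240; -240 + 3 = -237
  -237 * -8 = 1896; 1896 + 3 = 1899
  1899 * -8 = -15192; -15192 - 6 = -15198
  -15198 * -8 = 121584; 121584 - 3 = 121581
Quotient: -3s^4 + 30s^3 - 237s^2 + 1899s - 15198, Remainder: 121581


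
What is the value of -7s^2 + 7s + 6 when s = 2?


Using direct substitution:
  -7 * (2)^2 = -28
  7 * (2)^1 = 14
  constant: 6
Sum = -28 + 14 + 6 = -8


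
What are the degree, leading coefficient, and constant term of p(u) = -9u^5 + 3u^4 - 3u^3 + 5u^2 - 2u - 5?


Highest power of u is 5, with coefficient -9. Constant term is -5.
Degree = 5, leading coefficient = -9, constant term = -5


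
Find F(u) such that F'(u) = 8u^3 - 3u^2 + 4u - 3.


Reverse power rule on each term:
  ∫ 8u^3 du = 2u^4
  ∫ -3u^2 du = -u^3
  ∫ 4u du = 2u^2
  ∫ -3 du = -3u
F(u) = 2u^4 - u^3 + 2u^2 - 3u + C


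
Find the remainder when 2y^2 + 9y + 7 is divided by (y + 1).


By the Remainder Theorem, the remainder equals p(-1):
  2*(-1)^2 = 2
  9*(-1)^1 = -9
  constant: 7
Sum: 2 - 9 + 7 = 0


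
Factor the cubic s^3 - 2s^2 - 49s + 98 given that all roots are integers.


Try integer roots (divisors of 98). s=2: p(2)=0.
Divide out (s - 2): quotient is s^2 - 49.
Factor the quadratic: (s - 7)(s + 7)
Result: (s - 2)(s - 7)(s + 7)


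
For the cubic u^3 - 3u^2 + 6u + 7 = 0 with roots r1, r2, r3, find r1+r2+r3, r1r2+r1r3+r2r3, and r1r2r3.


Monic cubic u^3+bu^2+cu+d=0: sum=-b, pairwise sum=c, product=-d.
b=-3, c=6, d=7
r1+r2+r3 = 3
r1r2+r1r3+r2r3 = 6
r1r2r3 = -7


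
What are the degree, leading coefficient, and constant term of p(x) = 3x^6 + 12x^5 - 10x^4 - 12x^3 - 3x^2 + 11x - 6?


Highest power of x is 6, with coefficient 3. Constant term is -6.
Degree = 6, leading coefficient = 3, constant term = -6


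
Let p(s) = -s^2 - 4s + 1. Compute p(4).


Using direct substitution:
  -1 * (4)^2 = -16
  -4 * (4)^1 = -16
  constant: 1
Sum = -16 - 16 + 1 = -31


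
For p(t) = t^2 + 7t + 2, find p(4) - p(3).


p(4) = 46
p(3) = 32
p(4) - p(3) = 46 - 32 = 14


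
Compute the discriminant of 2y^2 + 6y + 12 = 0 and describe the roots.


D = b^2 - 4ac = (6)^2 - 4(2)(12) = 36 - 96 = -60
Since D < 0: two complex conjugate roots (no real roots)


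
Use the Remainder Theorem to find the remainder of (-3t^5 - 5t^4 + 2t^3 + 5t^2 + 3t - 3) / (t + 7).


By the Remainder Theorem, the remainder equals p(-7):
  -3*(-7)^5 = 50421
  -5*(-7)^4 = -12005
  2*(-7)^3 = -686
  5*(-7)^2 = 245
  3*(-7)^1 = -21
  constant: -3
Sum: 50421 - 12005 - 686 + 245 - 21 - 3 = 37951


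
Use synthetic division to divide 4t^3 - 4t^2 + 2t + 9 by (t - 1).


Synthetic division with c = 1. Coefficients: 4, -4, 2, 9
Bring down 4.
  4 * 1 = 4; 4 - 4 = 0
  0 * 1 = 0; 0 + 2 = 2
  2 * 1 = 2; 2 + 9 = 11
Quotient: 4t^2 + 2, Remainder: 11


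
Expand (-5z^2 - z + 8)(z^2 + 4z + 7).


Distribute each term of the first polynomial:
  (-5z^2)(z^2 + 4z + 7) = -5z^4 - 20z^3 - 35z^2
  (-z)(z^2 + 4z + 7) = -z^3 - 4z^2 - 7z
  (8)(z^2 + 4z + 7) = 8z^2 + 32z + 56
Sum: -5z^4 - 21z^3 - 31z^2 + 25z + 56


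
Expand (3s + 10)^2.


Expand (3s + 10)^2 by repeated multiplication:
= 9s^2 + 60s + 100


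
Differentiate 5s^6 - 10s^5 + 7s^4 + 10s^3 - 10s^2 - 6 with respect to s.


Apply the power rule term by term:
  d/ds(5s^6) = 30s^5
  d/ds(-10s^5) = -50s^4
  d/ds(7s^4) = 28s^3
  d/ds(10s^3) = 30s^2
  d/ds(-10s^2) = -20s
  d/ds(-6) = 0
p'(s) = 30s^5 - 50s^4 + 28s^3 + 30s^2 - 20s


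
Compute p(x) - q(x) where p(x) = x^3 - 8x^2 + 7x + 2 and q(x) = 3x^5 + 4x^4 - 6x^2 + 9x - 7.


Distribute the minus sign:
  (x^3 - 8x^2 + 7x + 2)
- (3x^5 + 4x^4 - 6x^2 + 9x - 7)
Negate second polynomial: -3x^5 - 4x^4 + 6x^2 - 9x + 7
Add: -3x^5 - 4x^4 + x^3 - 2x^2 - 2x + 9


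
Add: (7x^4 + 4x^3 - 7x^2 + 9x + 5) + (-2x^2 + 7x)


Align terms by degree and add:
  7x^4 + 4x^3 - 7x^2 + 9x + 5
  -2x^2 + 7x
= 7x^4 + 4x^3 - 9x^2 + 16x + 5


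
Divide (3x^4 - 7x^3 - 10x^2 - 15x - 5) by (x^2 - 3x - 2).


(3x^4 - 7x^3 - 10x^2 - 15x - 5) / (x^2 - 3x - 2)
Step 1: 3x^2 * (x^2 - 3x - 2) = 3x^4 - 9x^3 - 6x^2; subtract.
Step 2: 2x * (x^2 - 3x - 2) = 2x^3 - 6x^2 - 4x; subtract.
Step 3: 2 * (x^2 - 3x - 2) = 2x^2 - 6x - 4; subtract.
Quotient: 3x^2 + 2x + 2, Remainder: -5x - 1


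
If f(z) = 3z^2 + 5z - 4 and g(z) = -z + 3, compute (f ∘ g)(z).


Substitute g(z) into f:
f(g(z)) = 3*(-z + 3)^2 + 5*(-z + 3) + (-4)
(-z + 3)^2 = z^2 - 6z + 9
Expand and combine: 3z^2 - 23z + 38


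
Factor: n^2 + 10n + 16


Roots satisfy r1 + r2 = -b/a = -10 and r1*r2 = c/a = 16.
So r1 = -2, r2 = -8.
n^2 + 10n + 16 = (n - r1)(n - r2) = (n + 2)(n + 8)


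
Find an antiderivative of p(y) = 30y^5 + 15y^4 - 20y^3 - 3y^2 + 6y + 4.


Reverse power rule on each term:
  ∫ 30y^5 dy = 5y^6
  ∫ 15y^4 dy = 3y^5
  ∫ -20y^3 dy = -5y^4
  ∫ -3y^2 dy = -y^3
  ∫ 6y dy = 3y^2
  ∫ 4 dy = 4y
F(y) = 5y^6 + 3y^5 - 5y^4 - y^3 + 3y^2 + 4y + C


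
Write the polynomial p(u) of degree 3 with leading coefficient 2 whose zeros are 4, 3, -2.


p(u) = 2(u - 4)(u - 3)(u + 2)
Expand: 2u^3 - 10u^2 - 4u + 48


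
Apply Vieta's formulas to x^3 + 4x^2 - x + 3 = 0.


Monic cubic x^3+bx^2+cx+d=0: sum=-b, pairwise sum=c, product=-d.
b=4, c=-1, d=3
r1+r2+r3 = -4
r1r2+r1r3+r2r3 = -1
r1r2r3 = -3


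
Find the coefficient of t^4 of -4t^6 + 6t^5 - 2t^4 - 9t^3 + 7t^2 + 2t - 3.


Read off the coefficient of t^4: -2


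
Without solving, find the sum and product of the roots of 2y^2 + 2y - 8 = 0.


For ay^2+by+c=0: sum = -b/a, product = c/a.
a=2, b=2, c=-8
Sum = -(2)/2 = -1
Product = (-8)/2 = -4


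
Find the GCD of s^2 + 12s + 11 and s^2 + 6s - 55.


Factor each:
  s^2 + 12s + 11 = (s + 11)(s + 1)
  s^2 + 6s - 55 = (s + 11)(s - 5)
Common monic factor: s + 11


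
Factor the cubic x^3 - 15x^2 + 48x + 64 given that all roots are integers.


Try integer roots (divisors of 64). x=-1: p(-1)=0.
Divide out (x + 1): quotient is x^2 - 16x + 64.
Factor the quadratic: (x - 8)(x - 8)
Result: (x + 1)(x - 8)(x - 8)


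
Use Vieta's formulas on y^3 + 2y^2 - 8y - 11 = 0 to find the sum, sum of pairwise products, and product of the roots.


Monic cubic y^3+by^2+cy+d=0: sum=-b, pairwise sum=c, product=-d.
b=2, c=-8, d=-11
r1+r2+r3 = -2
r1r2+r1r3+r2r3 = -8
r1r2r3 = 11


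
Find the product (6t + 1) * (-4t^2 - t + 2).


Distribute each term of the first polynomial:
  (6t)(-4t^2 - t + 2) = -24t^3 - 6t^2 + 12t
  (1)(-4t^2 - t + 2) = -4t^2 - t + 2
Sum: -24t^3 - 10t^2 + 11t + 2


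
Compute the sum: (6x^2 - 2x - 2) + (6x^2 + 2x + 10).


Align terms by degree and add:
  6x^2 - 2x - 2
+ 6x^2 + 2x + 10
= 12x^2 + 8


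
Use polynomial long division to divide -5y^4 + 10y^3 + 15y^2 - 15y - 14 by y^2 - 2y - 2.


(-5y^4 + 10y^3 + 15y^2 - 15y - 14) / (y^2 - 2y - 2)
Step 1: -5y^2 * (y^2 - 2y - 2) = -5y^4 + 10y^3 + 10y^2; subtract.
Step 2: 0 * (y^2 - 2y - 2) = 0; subtract.
Step 3: 5 * (y^2 - 2y - 2) = 5y^2 - 10y - 10; subtract.
Quotient: -5y^2 + 5, Remainder: -5y - 4


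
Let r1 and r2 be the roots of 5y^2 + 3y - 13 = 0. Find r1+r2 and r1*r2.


For ay^2+by+c=0: sum = -b/a, product = c/a.
a=5, b=3, c=-13
Sum = -(3)/5 = -3/5
Product = (-13)/5 = -13/5


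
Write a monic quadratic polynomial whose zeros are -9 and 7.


p(x) = (x + 9)(x - 7)
Expand: x^2 + 2x - 63


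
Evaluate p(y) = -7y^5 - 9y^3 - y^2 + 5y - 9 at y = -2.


Using direct substitution:
  -7 * (-2)^5 = 224
  0 * (-2)^4 = 0
  -9 * (-2)^3 = 72
  -1 * (-2)^2 = -4
  5 * (-2)^1 = -10
  constant: -9
Sum = 224 + 0 + 72 - 4 - 10 - 9 = 273


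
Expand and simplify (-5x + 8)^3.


Expand (-5x + 8)^3 by repeated multiplication:
  (-5x + 8)^2 = 25x^2 - 80x + 64
= -125x^3 + 600x^2 - 960x + 512


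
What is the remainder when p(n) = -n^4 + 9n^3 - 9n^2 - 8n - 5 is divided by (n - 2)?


By the Remainder Theorem, the remainder equals p(2):
  -1*(2)^4 = -16
  9*(2)^3 = 72
  -9*(2)^2 = -36
  -8*(2)^1 = -16
  constant: -5
Sum: -16 + 72 - 36 - 16 - 5 = -1


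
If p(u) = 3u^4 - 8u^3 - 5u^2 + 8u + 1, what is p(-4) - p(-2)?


p(-4) = 1169
p(-2) = 77
p(-4) - p(-2) = 1169 - 77 = 1092


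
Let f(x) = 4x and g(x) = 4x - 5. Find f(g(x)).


Substitute g(x) into f:
f(g(x)) = 4*(4x - 5)
Expand and combine: 16x - 20


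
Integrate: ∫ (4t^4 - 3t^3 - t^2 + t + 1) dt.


Reverse power rule on each term:
  ∫ 4t^4 dt = (4/5)t^5
  ∫ -3t^3 dt = -(3/4)t^4
  ∫ -t^2 dt = -(1/3)t^3
  ∫ t dt = (1/2)t^2
  ∫ 1 dt = t
F(t) = (4/5)t^5 - (3/4)t^4 - (1/3)t^3 + (1/2)t^2 + t + C


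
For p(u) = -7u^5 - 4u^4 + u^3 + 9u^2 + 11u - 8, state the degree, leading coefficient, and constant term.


Highest power of u is 5, with coefficient -7. Constant term is -8.
Degree = 5, leading coefficient = -7, constant term = -8


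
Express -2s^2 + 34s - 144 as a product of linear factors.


Roots satisfy r1 + r2 = -b/a = 17 and r1*r2 = c/a = 72.
So r1 = 8, r2 = 9.
-2s^2 + 34s - 144 = -2(s - r1)(s - r2) = -2(s - 8)(s - 9)


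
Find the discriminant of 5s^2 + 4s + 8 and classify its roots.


D = b^2 - 4ac = (4)^2 - 4(5)(8) = 16 - 160 = -144
Since D < 0: two complex conjugate roots (no real roots)


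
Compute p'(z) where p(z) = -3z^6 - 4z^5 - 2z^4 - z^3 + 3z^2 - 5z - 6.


Apply the power rule term by term:
  d/dz(-3z^6) = -18z^5
  d/dz(-4z^5) = -20z^4
  d/dz(-2z^4) = -8z^3
  d/dz(-z^3) = -3z^2
  d/dz(3z^2) = 6z
  d/dz(-5z) = -5
  d/dz(-6) = 0
p'(z) = -18z^5 - 20z^4 - 8z^3 - 3z^2 + 6z - 5


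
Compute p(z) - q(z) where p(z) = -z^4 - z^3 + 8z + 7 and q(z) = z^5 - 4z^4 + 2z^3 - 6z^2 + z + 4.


Distribute the minus sign:
  (-z^4 - z^3 + 8z + 7)
- (z^5 - 4z^4 + 2z^3 - 6z^2 + z + 4)
Negate second polynomial: -z^5 + 4z^4 - 2z^3 + 6z^2 - z - 4
Add: -z^5 + 3z^4 - 3z^3 + 6z^2 + 7z + 3


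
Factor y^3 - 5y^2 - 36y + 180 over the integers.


Try integer roots (divisors of 180). y=6: p(6)=0.
Divide out (y - 6): quotient is y^2 + y - 30.
Factor the quadratic: (y - 5)(y + 6)
Result: (y - 6)(y - 5)(y + 6)


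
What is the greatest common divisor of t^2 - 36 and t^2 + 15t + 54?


Factor each:
  t^2 - 36 = (t + 6)(t - 6)
  t^2 + 15t + 54 = (t + 6)(t + 9)
Common monic factor: t + 6


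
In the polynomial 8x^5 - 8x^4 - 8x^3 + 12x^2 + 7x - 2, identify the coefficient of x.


Read off the coefficient of x: 7


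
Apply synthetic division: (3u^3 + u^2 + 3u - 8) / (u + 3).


Synthetic division with c = -3. Coefficients: 3, 1, 3, -8
Bring down 3.
  3 * -3 = -9; -9 + 1 = -8
  -8 * -3 = 24; 24 + 3 = 27
  27 * -3 = -81; -81 - 8 = -89
Quotient: 3u^2 - 8u + 27, Remainder: -89


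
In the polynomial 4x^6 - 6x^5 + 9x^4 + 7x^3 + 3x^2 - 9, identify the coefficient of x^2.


Read off the coefficient of x^2: 3


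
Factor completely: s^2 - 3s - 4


Roots satisfy r1 + r2 = -b/a = 3 and r1*r2 = c/a = -4.
So r1 = -1, r2 = 4.
s^2 - 3s - 4 = (s - r1)(s - r2) = (s + 1)(s - 4)


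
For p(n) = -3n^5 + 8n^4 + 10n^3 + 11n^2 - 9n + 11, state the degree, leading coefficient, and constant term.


Highest power of n is 5, with coefficient -3. Constant term is 11.
Degree = 5, leading coefficient = -3, constant term = 11


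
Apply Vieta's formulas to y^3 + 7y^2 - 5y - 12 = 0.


Monic cubic y^3+by^2+cy+d=0: sum=-b, pairwise sum=c, product=-d.
b=7, c=-5, d=-12
r1+r2+r3 = -7
r1r2+r1r3+r2r3 = -5
r1r2r3 = 12


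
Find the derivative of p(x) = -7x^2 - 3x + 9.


Apply the power rule term by term:
  d/dx(-7x^2) = -14x
  d/dx(-3x) = -3
  d/dx(9) = 0
p'(x) = -14x - 3


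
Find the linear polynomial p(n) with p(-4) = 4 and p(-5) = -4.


p(n) = mn + b. Using p(-4)=4, p(-5)=-4:
m = (4 + 4)/(-4 + 5) = 8/1 = 8
b = 4 - m*(-4) = 4 + 32 = 36
p(n) = 8n + 36


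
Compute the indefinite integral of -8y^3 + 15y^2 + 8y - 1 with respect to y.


Reverse power rule on each term:
  ∫ -8y^3 dy = -2y^4
  ∫ 15y^2 dy = 5y^3
  ∫ 8y dy = 4y^2
  ∫ -1 dy = -y
F(y) = -2y^4 + 5y^3 + 4y^2 - y + C


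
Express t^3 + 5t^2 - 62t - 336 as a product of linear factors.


Try integer roots (divisors of -336). t=8: p(8)=0.
Divide out (t - 8): quotient is t^2 + 13t + 42.
Factor the quadratic: (t + 6)(t + 7)
Result: (t - 8)(t + 6)(t + 7)


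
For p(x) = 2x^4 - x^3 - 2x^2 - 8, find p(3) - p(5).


p(3) = 109
p(5) = 1067
p(3) - p(5) = 109 - 1067 = -958


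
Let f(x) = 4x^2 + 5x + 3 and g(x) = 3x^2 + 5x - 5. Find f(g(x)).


Substitute g(x) into f:
f(g(x)) = 4*(3x^2 + 5x - 5)^2 + 5*(3x^2 + 5x - 5) + 3
(3x^2 + 5x - 5)^2 = 9x^4 + 30x^3 - 5x^2 - 50x + 25
Expand and combine: 36x^4 + 120x^3 - 5x^2 - 175x + 78


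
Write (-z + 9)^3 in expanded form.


Expand (-z + 9)^3 by repeated multiplication:
  (-z + 9)^2 = z^2 - 18z + 81
= -z^3 + 27z^2 - 243z + 729


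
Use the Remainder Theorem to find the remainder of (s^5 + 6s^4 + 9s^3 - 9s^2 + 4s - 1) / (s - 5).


By the Remainder Theorem, the remainder equals p(5):
  1*(5)^5 = 3125
  6*(5)^4 = 3750
  9*(5)^3 = 1125
  -9*(5)^2 = -225
  4*(5)^1 = 20
  constant: -1
Sum: 3125 + 3750 + 1125 - 225 + 20 - 1 = 7794


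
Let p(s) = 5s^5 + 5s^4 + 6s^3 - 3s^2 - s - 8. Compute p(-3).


Using direct substitution:
  5 * (-3)^5 = -1215
  5 * (-3)^4 = 405
  6 * (-3)^3 = -162
  -3 * (-3)^2 = -27
  -1 * (-3)^1 = 3
  constant: -8
Sum = -1215 + 405 - 162 - 27 + 3 - 8 = -1004


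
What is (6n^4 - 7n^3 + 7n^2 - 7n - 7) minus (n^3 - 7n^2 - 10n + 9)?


Distribute the minus sign:
  (6n^4 - 7n^3 + 7n^2 - 7n - 7)
- (n^3 - 7n^2 - 10n + 9)
Negate second polynomial: -n^3 + 7n^2 + 10n - 9
Add: 6n^4 - 8n^3 + 14n^2 + 3n - 16


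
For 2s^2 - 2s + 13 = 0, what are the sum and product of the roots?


For as^2+bs+c=0: sum = -b/a, product = c/a.
a=2, b=-2, c=13
Sum = -(-2)/2 = 1
Product = (13)/2 = 13/2


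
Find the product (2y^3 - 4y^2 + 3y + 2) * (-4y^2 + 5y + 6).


Distribute each term of the first polynomial:
  (2y^3)(-4y^2 + 5y + 6) = -8y^5 + 10y^4 + 12y^3
  (-4y^2)(-4y^2 + 5y + 6) = 16y^4 - 20y^3 - 24y^2
  (3y)(-4y^2 + 5y + 6) = -12y^3 + 15y^2 + 18y
  (2)(-4y^2 + 5y + 6) = -8y^2 + 10y + 12
Sum: -8y^5 + 26y^4 - 20y^3 - 17y^2 + 28y + 12


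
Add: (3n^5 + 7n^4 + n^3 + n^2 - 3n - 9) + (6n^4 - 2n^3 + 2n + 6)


Align terms by degree and add:
  3n^5 + 7n^4 + n^3 + n^2 - 3n - 9
+ 6n^4 - 2n^3 + 2n + 6
= 3n^5 + 13n^4 - n^3 + n^2 - n - 3


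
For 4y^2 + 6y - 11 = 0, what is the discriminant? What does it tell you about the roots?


D = b^2 - 4ac = (6)^2 - 4(4)(-11) = 36 + 176 = 212
Since D > 0: two distinct irrational roots


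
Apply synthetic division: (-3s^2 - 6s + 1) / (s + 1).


Synthetic division with c = -1. Coefficients: -3, -6, 1
Bring down -3.
  -3 * -1 = 3; 3 - 6 = -3
  -3 * -1 = 3; 3 + 1 = 4
Quotient: -3s - 3, Remainder: 4


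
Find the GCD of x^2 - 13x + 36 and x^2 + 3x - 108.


Factor each:
  x^2 - 13x + 36 = (x - 9)(x - 4)
  x^2 + 3x - 108 = (x - 9)(x + 12)
Common monic factor: x - 9


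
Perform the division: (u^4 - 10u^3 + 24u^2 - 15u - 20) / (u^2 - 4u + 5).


(u^4 - 10u^3 + 24u^2 - 15u - 20) / (u^2 - 4u + 5)
Step 1: u^2 * (u^2 - 4u + 5) = u^4 - 4u^3 + 5u^2; subtract.
Step 2: -6u * (u^2 - 4u + 5) = -6u^3 + 24u^2 - 30u; subtract.
Step 3: -5 * (u^2 - 4u + 5) = -5u^2 + 20u - 25; subtract.
Quotient: u^2 - 6u - 5, Remainder: -5u + 5


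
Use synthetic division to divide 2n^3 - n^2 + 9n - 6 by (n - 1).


Synthetic division with c = 1. Coefficients: 2, -1, 9, -6
Bring down 2.
  2 * 1 = 2; 2 - 1 = 1
  1 * 1 = 1; 1 + 9 = 10
  10 * 1 = 10; 10 - 6 = 4
Quotient: 2n^2 + n + 10, Remainder: 4


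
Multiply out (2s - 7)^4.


Expand (2s - 7)^4 by repeated multiplication:
  (2s - 7)^2 = 4s^2 - 28s + 49
  (2s - 7)^3 = 8s^3 - 84s^2 + 294s - 343
= 16s^4 - 224s^3 + 1176s^2 - 2744s + 2401


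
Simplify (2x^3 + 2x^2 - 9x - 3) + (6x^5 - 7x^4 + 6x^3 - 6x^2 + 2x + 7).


Align terms by degree and add:
  2x^3 + 2x^2 - 9x - 3
+ 6x^5 - 7x^4 + 6x^3 - 6x^2 + 2x + 7
= 6x^5 - 7x^4 + 8x^3 - 4x^2 - 7x + 4


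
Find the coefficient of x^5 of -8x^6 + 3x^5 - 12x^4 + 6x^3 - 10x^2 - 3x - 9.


Read off the coefficient of x^5: 3


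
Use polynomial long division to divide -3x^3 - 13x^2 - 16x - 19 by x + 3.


(-3x^3 - 13x^2 - 16x - 19) / (x + 3)
Step 1: -3x^2 * (x + 3) = -3x^3 - 9x^2; subtract.
Step 2: -4x * (x + 3) = -4x^2 - 12x; subtract.
Step 3: -4 * (x + 3) = -4x - 12; subtract.
Quotient: -3x^2 - 4x - 4, Remainder: -7


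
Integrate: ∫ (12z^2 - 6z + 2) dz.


Reverse power rule on each term:
  ∫ 12z^2 dz = 4z^3
  ∫ -6z dz = -3z^2
  ∫ 2 dz = 2z
F(z) = 4z^3 - 3z^2 + 2z + C


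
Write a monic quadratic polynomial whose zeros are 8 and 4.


p(y) = (y - 8)(y - 4)
Expand: y^2 - 12y + 32


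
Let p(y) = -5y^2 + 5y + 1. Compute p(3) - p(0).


p(3) = -29
p(0) = 1
p(3) - p(0) = -29 - 1 = -30


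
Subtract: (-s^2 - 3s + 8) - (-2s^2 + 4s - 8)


Distribute the minus sign:
  (-s^2 - 3s + 8)
- (-2s^2 + 4s - 8)
Negate second polynomial: 2s^2 - 4s + 8
Add: s^2 - 7s + 16


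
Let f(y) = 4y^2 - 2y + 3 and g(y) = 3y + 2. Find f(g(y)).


Substitute g(y) into f:
f(g(y)) = 4*(3y + 2)^2 + (-2)*(3y + 2) + 3
(3y + 2)^2 = 9y^2 + 12y + 4
Expand and combine: 36y^2 + 42y + 15


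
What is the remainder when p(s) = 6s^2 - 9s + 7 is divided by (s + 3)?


By the Remainder Theorem, the remainder equals p(-3):
  6*(-3)^2 = 54
  -9*(-3)^1 = 27
  constant: 7
Sum: 54 + 27 + 7 = 88


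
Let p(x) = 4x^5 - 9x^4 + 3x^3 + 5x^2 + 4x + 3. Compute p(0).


Using direct substitution:
  4 * (0)^5 = 0
  -9 * (0)^4 = 0
  3 * (0)^3 = 0
  5 * (0)^2 = 0
  4 * (0)^1 = 0
  constant: 3
Sum = 0 + 0 + 0 + 0 + 0 + 3 = 3


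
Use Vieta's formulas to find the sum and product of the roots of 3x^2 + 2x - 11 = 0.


For ax^2+bx+c=0: sum = -b/a, product = c/a.
a=3, b=2, c=-11
Sum = -(2)/3 = -2/3
Product = (-11)/3 = -11/3


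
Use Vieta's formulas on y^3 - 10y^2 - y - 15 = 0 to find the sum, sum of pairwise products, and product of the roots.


Monic cubic y^3+by^2+cy+d=0: sum=-b, pairwise sum=c, product=-d.
b=-10, c=-1, d=-15
r1+r2+r3 = 10
r1r2+r1r3+r2r3 = -1
r1r2r3 = 15


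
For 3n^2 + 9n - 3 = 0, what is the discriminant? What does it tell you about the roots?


D = b^2 - 4ac = (9)^2 - 4(3)(-3) = 81 + 36 = 117
Since D > 0: two distinct irrational roots


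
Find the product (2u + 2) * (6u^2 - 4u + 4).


Distribute each term of the first polynomial:
  (2u)(6u^2 - 4u + 4) = 12u^3 - 8u^2 + 8u
  (2)(6u^2 - 4u + 4) = 12u^2 - 8u + 8
Sum: 12u^3 + 4u^2 + 8


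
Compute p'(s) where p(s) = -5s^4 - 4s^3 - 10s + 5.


Apply the power rule term by term:
  d/ds(-5s^4) = -20s^3
  d/ds(-4s^3) = -12s^2
  d/ds(-10s) = -10
  d/ds(5) = 0
p'(s) = -20s^3 - 12s^2 - 10


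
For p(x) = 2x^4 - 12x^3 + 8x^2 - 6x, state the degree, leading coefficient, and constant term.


Highest power of x is 4, with coefficient 2. Constant term is 0.
Degree = 4, leading coefficient = 2, constant term = 0


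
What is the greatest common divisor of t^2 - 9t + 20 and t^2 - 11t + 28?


Factor each:
  t^2 - 9t + 20 = (t - 4)(t - 5)
  t^2 - 11t + 28 = (t - 4)(t - 7)
Common monic factor: t - 4


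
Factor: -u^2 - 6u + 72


Roots satisfy r1 + r2 = -b/a = -6 and r1*r2 = c/a = -72.
So r1 = -12, r2 = 6.
-u^2 - 6u + 72 = -(u - r1)(u - r2) = -(u + 12)(u - 6)


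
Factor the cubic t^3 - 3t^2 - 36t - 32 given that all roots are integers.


Try integer roots (divisors of -32). t=-4: p(-4)=0.
Divide out (t + 4): quotient is t^2 - 7t - 8.
Factor the quadratic: (t - 8)(t + 1)
Result: (t + 4)(t - 8)(t + 1)


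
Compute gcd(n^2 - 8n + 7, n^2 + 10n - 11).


Factor each:
  n^2 - 8n + 7 = (n - 1)(n - 7)
  n^2 + 10n - 11 = (n - 1)(n + 11)
Common monic factor: n - 1


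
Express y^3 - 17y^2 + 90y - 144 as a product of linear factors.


Try integer roots (divisors of -144). y=8: p(8)=0.
Divide out (y - 8): quotient is y^2 - 9y + 18.
Factor the quadratic: (y - 3)(y - 6)
Result: (y - 8)(y - 3)(y - 6)


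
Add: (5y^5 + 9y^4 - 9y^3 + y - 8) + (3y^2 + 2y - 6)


Align terms by degree and add:
  5y^5 + 9y^4 - 9y^3 + y - 8
+ 3y^2 + 2y - 6
= 5y^5 + 9y^4 - 9y^3 + 3y^2 + 3y - 14


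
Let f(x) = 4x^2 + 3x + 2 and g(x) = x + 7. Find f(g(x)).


Substitute g(x) into f:
f(g(x)) = 4*(x + 7)^2 + 3*(x + 7) + 2
(x + 7)^2 = x^2 + 14x + 49
Expand and combine: 4x^2 + 59x + 219


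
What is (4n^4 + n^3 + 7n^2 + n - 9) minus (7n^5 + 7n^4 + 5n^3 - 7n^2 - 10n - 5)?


Distribute the minus sign:
  (4n^4 + n^3 + 7n^2 + n - 9)
- (7n^5 + 7n^4 + 5n^3 - 7n^2 - 10n - 5)
Negate second polynomial: -7n^5 - 7n^4 - 5n^3 + 7n^2 + 10n + 5
Add: -7n^5 - 3n^4 - 4n^3 + 14n^2 + 11n - 4


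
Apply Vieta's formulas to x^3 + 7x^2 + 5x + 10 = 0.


Monic cubic x^3+bx^2+cx+d=0: sum=-b, pairwise sum=c, product=-d.
b=7, c=5, d=10
r1+r2+r3 = -7
r1r2+r1r3+r2r3 = 5
r1r2r3 = -10


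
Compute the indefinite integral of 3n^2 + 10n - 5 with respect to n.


Reverse power rule on each term:
  ∫ 3n^2 dn = n^3
  ∫ 10n dn = 5n^2
  ∫ -5 dn = -5n
F(n) = n^3 + 5n^2 - 5n + C


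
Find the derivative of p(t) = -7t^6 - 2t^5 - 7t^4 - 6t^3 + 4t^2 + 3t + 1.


Apply the power rule term by term:
  d/dt(-7t^6) = -42t^5
  d/dt(-2t^5) = -10t^4
  d/dt(-7t^4) = -28t^3
  d/dt(-6t^3) = -18t^2
  d/dt(4t^2) = 8t
  d/dt(3t) = 3
  d/dt(1) = 0
p'(t) = -42t^5 - 10t^4 - 28t^3 - 18t^2 + 8t + 3


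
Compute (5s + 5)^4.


Expand (5s + 5)^4 by repeated multiplication:
  (5s + 5)^2 = 25s^2 + 50s + 25
  (5s + 5)^3 = 125s^3 + 375s^2 + 375s + 125
= 625s^4 + 2500s^3 + 3750s^2 + 2500s + 625


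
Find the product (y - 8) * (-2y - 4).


Distribute each term of the first polynomial:
  (y)(-2y - 4) = -2y^2 - 4y
  (-8)(-2y - 4) = 16y + 32
Sum: -2y^2 + 12y + 32


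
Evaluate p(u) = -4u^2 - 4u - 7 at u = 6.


Using direct substitution:
  -4 * (6)^2 = -144
  -4 * (6)^1 = -24
  constant: -7
Sum = -144 - 24 - 7 = -175


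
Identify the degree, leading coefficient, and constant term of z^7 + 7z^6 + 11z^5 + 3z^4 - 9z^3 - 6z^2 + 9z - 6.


Highest power of z is 7, with coefficient 1. Constant term is -6.
Degree = 7, leading coefficient = 1, constant term = -6


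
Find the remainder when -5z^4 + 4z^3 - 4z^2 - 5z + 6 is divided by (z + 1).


By the Remainder Theorem, the remainder equals p(-1):
  -5*(-1)^4 = -5
  4*(-1)^3 = -4
  -4*(-1)^2 = -4
  -5*(-1)^1 = 5
  constant: 6
Sum: -5 - 4 - 4 + 5 + 6 = -2


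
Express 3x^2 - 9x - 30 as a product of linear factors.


Roots satisfy r1 + r2 = -b/a = 3 and r1*r2 = c/a = -10.
So r1 = 5, r2 = -2.
3x^2 - 9x - 30 = 3(x - r1)(x - r2) = 3(x - 5)(x + 2)


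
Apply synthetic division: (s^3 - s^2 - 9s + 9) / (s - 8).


Synthetic division with c = 8. Coefficients: 1, -1, -9, 9
Bring down 1.
  1 * 8 = 8; 8 - 1 = 7
  7 * 8 = 56; 56 - 9 = 47
  47 * 8 = 376; 376 + 9 = 385
Quotient: s^2 + 7s + 47, Remainder: 385


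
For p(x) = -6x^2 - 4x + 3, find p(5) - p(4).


p(5) = -167
p(4) = -109
p(5) - p(4) = -167 + 109 = -58


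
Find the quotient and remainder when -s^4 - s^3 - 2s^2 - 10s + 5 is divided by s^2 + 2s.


(-s^4 - s^3 - 2s^2 - 10s + 5) / (s^2 + 2s)
Step 1: -s^2 * (s^2 + 2s) = -s^4 - 2s^3; subtract.
Step 2: s * (s^2 + 2s) = s^3 + 2s^2; subtract.
Step 3: -4 * (s^2 + 2s) = -4s^2 - 8s; subtract.
Quotient: -s^2 + s - 4, Remainder: -2s + 5


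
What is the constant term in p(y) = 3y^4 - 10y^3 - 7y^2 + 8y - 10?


Read off the constant term: -10


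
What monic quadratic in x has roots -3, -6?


p(x) = (x + 3)(x + 6)
Expand: x^2 + 9x + 18


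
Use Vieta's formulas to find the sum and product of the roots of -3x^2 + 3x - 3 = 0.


For ax^2+bx+c=0: sum = -b/a, product = c/a.
a=-3, b=3, c=-3
Sum = -(3)/-3 = 1
Product = (-3)/-3 = 1


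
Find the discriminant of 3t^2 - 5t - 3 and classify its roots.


D = b^2 - 4ac = (-5)^2 - 4(3)(-3) = 25 + 36 = 61
Since D > 0: two distinct irrational roots


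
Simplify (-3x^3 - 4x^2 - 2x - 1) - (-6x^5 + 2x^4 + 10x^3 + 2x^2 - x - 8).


Distribute the minus sign:
  (-3x^3 - 4x^2 - 2x - 1)
- (-6x^5 + 2x^4 + 10x^3 + 2x^2 - x - 8)
Negate second polynomial: 6x^5 - 2x^4 - 10x^3 - 2x^2 + x + 8
Add: 6x^5 - 2x^4 - 13x^3 - 6x^2 - x + 7


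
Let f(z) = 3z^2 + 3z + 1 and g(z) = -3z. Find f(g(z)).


Substitute g(z) into f:
f(g(z)) = 3*(-3z)^2 + 3*(-3z) + 1
(-3z)^2 = 9z^2
Expand and combine: 27z^2 - 9z + 1


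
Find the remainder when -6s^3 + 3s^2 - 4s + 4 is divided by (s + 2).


By the Remainder Theorem, the remainder equals p(-2):
  -6*(-2)^3 = 48
  3*(-2)^2 = 12
  -4*(-2)^1 = 8
  constant: 4
Sum: 48 + 12 + 8 + 4 = 72


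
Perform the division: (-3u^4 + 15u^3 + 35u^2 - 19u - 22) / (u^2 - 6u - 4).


(-3u^4 + 15u^3 + 35u^2 - 19u - 22) / (u^2 - 6u - 4)
Step 1: -3u^2 * (u^2 - 6u - 4) = -3u^4 + 18u^3 + 12u^2; subtract.
Step 2: -3u * (u^2 - 6u - 4) = -3u^3 + 18u^2 + 12u; subtract.
Step 3: 5 * (u^2 - 6u - 4) = 5u^2 - 30u - 20; subtract.
Quotient: -3u^2 - 3u + 5, Remainder: -u - 2


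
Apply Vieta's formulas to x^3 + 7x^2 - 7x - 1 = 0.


Monic cubic x^3+bx^2+cx+d=0: sum=-b, pairwise sum=c, product=-d.
b=7, c=-7, d=-1
r1+r2+r3 = -7
r1r2+r1r3+r2r3 = -7
r1r2r3 = 1


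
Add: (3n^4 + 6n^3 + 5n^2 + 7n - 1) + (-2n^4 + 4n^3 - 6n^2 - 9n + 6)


Align terms by degree and add:
  3n^4 + 6n^3 + 5n^2 + 7n - 1
  -2n^4 + 4n^3 - 6n^2 - 9n + 6
= n^4 + 10n^3 - n^2 - 2n + 5


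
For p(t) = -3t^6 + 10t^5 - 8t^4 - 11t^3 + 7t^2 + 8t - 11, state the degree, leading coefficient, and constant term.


Highest power of t is 6, with coefficient -3. Constant term is -11.
Degree = 6, leading coefficient = -3, constant term = -11


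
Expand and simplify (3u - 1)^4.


Expand (3u - 1)^4 by repeated multiplication:
  (3u - 1)^2 = 9u^2 - 6u + 1
  (3u - 1)^3 = 27u^3 - 27u^2 + 9u - 1
= 81u^4 - 108u^3 + 54u^2 - 12u + 1


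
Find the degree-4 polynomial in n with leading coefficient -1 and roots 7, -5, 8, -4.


p(n) = -(n - 7)(n + 5)(n - 8)(n + 4)
Expand: -n^4 + 6n^3 + 59n^2 - 204n - 1120


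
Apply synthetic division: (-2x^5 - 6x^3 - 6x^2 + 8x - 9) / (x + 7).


Synthetic division with c = -7. Coefficients: -2, 0, -6, -6, 8, -9
Bring down -2.
  -2 * -7 = 14; 14 + 0 = 14
  14 * -7 = -98; -98 - 6 = -104
  -104 * -7 = 728; 728 - 6 = 722
  722 * -7 = -5054; -5054 + 8 = -5046
  -5046 * -7 = 35322; 35322 - 9 = 35313
Quotient: -2x^4 + 14x^3 - 104x^2 + 722x - 5046, Remainder: 35313


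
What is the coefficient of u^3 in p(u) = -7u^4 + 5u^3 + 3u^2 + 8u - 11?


Read off the coefficient of u^3: 5


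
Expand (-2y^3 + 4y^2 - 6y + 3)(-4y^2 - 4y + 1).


Distribute each term of the first polynomial:
  (-2y^3)(-4y^2 - 4y + 1) = 8y^5 + 8y^4 - 2y^3
  (4y^2)(-4y^2 - 4y + 1) = -16y^4 - 16y^3 + 4y^2
  (-6y)(-4y^2 - 4y + 1) = 24y^3 + 24y^2 - 6y
  (3)(-4y^2 - 4y + 1) = -12y^2 - 12y + 3
Sum: 8y^5 - 8y^4 + 6y^3 + 16y^2 - 18y + 3


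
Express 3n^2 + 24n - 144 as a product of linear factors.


Roots satisfy r1 + r2 = -b/a = -8 and r1*r2 = c/a = -48.
So r1 = 4, r2 = -12.
3n^2 + 24n - 144 = 3(n - r1)(n - r2) = 3(n - 4)(n + 12)


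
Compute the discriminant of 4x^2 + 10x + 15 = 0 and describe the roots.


D = b^2 - 4ac = (10)^2 - 4(4)(15) = 100 - 240 = -140
Since D < 0: two complex conjugate roots (no real roots)


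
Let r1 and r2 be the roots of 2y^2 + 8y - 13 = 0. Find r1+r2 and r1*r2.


For ay^2+by+c=0: sum = -b/a, product = c/a.
a=2, b=8, c=-13
Sum = -(8)/2 = -4
Product = (-13)/2 = -13/2


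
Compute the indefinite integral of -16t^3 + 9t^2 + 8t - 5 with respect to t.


Reverse power rule on each term:
  ∫ -16t^3 dt = -4t^4
  ∫ 9t^2 dt = 3t^3
  ∫ 8t dt = 4t^2
  ∫ -5 dt = -5t
F(t) = -4t^4 + 3t^3 + 4t^2 - 5t + C


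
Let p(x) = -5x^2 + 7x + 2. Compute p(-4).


Using direct substitution:
  -5 * (-4)^2 = -80
  7 * (-4)^1 = -28
  constant: 2
Sum = -80 - 28 + 2 = -106


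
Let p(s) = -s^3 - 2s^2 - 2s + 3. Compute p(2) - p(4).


p(2) = -17
p(4) = -101
p(2) - p(4) = -17 + 101 = 84


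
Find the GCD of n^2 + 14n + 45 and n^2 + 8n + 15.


Factor each:
  n^2 + 14n + 45 = (n + 5)(n + 9)
  n^2 + 8n + 15 = (n + 5)(n + 3)
Common monic factor: n + 5


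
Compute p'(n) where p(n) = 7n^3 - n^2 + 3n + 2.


Apply the power rule term by term:
  d/dn(7n^3) = 21n^2
  d/dn(-n^2) = -2n
  d/dn(3n) = 3
  d/dn(2) = 0
p'(n) = 21n^2 - 2n + 3


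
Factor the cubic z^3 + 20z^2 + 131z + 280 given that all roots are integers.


Try integer roots (divisors of 280). z=-5: p(-5)=0.
Divide out (z + 5): quotient is z^2 + 15z + 56.
Factor the quadratic: (z + 8)(z + 7)
Result: (z + 5)(z + 8)(z + 7)


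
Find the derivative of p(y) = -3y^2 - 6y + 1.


Apply the power rule term by term:
  d/dy(-3y^2) = -6y
  d/dy(-6y) = -6
  d/dy(1) = 0
p'(y) = -6y - 6


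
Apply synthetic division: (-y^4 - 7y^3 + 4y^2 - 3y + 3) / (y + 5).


Synthetic division with c = -5. Coefficients: -1, -7, 4, -3, 3
Bring down -1.
  -1 * -5 = 5; 5 - 7 = -2
  -2 * -5 = 10; 10 + 4 = 14
  14 * -5 = -70; -70 - 3 = -73
  -73 * -5 = 365; 365 + 3 = 368
Quotient: -y^3 - 2y^2 + 14y - 73, Remainder: 368


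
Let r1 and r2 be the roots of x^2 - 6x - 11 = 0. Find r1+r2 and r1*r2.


For ax^2+bx+c=0: sum = -b/a, product = c/a.
a=1, b=-6, c=-11
Sum = -(-6)/1 = 6
Product = (-11)/1 = -11


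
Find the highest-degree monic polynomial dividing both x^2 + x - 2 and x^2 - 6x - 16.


Factor each:
  x^2 + x - 2 = (x + 2)(x - 1)
  x^2 - 6x - 16 = (x + 2)(x - 8)
Common monic factor: x + 2


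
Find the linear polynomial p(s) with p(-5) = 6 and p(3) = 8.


p(s) = ms + b. Using p(-5)=6, p(3)=8:
m = (6 - 8)/(-5 - 3) = -2/-8 = 1/4
b = 6 - m*(-5) = 6 + 5/4 = 29/4
p(s) = (1/4)s + (29/4)


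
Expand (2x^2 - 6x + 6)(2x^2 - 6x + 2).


Distribute each term of the first polynomial:
  (2x^2)(2x^2 - 6x + 2) = 4x^4 - 12x^3 + 4x^2
  (-6x)(2x^2 - 6x + 2) = -12x^3 + 36x^2 - 12x
  (6)(2x^2 - 6x + 2) = 12x^2 - 36x + 12
Sum: 4x^4 - 24x^3 + 52x^2 - 48x + 12


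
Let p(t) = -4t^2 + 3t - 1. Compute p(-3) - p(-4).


p(-3) = -46
p(-4) = -77
p(-3) - p(-4) = -46 + 77 = 31


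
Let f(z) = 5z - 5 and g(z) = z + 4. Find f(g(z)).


Substitute g(z) into f:
f(g(z)) = 5*(z + 4) + (-5)
Expand and combine: 5z + 15


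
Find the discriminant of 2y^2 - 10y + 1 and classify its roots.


D = b^2 - 4ac = (-10)^2 - 4(2)(1) = 100 - 8 = 92
Since D > 0: two distinct irrational roots


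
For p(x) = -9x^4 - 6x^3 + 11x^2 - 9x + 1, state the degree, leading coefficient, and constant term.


Highest power of x is 4, with coefficient -9. Constant term is 1.
Degree = 4, leading coefficient = -9, constant term = 1


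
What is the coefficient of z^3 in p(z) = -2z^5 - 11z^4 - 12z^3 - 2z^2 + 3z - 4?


Read off the coefficient of z^3: -12


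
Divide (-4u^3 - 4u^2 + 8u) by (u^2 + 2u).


(-4u^3 - 4u^2 + 8u) / (u^2 + 2u)
Step 1: -4u * (u^2 + 2u) = -4u^3 - 8u^2; subtract.
Step 2: 4 * (u^2 + 2u) = 4u^2 + 8u; subtract.
Quotient: -4u + 4, Remainder: 0


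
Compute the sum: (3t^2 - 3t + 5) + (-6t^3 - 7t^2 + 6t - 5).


Align terms by degree and add:
  3t^2 - 3t + 5
  -6t^3 - 7t^2 + 6t - 5
= -6t^3 - 4t^2 + 3t


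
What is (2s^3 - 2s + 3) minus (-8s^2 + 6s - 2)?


Distribute the minus sign:
  (2s^3 - 2s + 3)
- (-8s^2 + 6s - 2)
Negate second polynomial: 8s^2 - 6s + 2
Add: 2s^3 + 8s^2 - 8s + 5


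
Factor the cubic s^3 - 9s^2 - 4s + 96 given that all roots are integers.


Try integer roots (divisors of 96). s=-3: p(-3)=0.
Divide out (s + 3): quotient is s^2 - 12s + 32.
Factor the quadratic: (s - 8)(s - 4)
Result: (s + 3)(s - 8)(s - 4)


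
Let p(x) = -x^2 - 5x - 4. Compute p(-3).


Using direct substitution:
  -1 * (-3)^2 = -9
  -5 * (-3)^1 = 15
  constant: -4
Sum = -9 + 15 - 4 = 2


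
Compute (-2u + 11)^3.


Expand (-2u + 11)^3 by repeated multiplication:
  (-2u + 11)^2 = 4u^2 - 44u + 121
= -8u^3 + 132u^2 - 726u + 1331


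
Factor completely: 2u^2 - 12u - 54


Roots satisfy r1 + r2 = -b/a = 6 and r1*r2 = c/a = -27.
So r1 = 9, r2 = -3.
2u^2 - 12u - 54 = 2(u - r1)(u - r2) = 2(u - 9)(u + 3)


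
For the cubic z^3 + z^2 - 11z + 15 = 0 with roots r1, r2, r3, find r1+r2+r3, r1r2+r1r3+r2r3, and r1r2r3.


Monic cubic z^3+bz^2+cz+d=0: sum=-b, pairwise sum=c, product=-d.
b=1, c=-11, d=15
r1+r2+r3 = -1
r1r2+r1r3+r2r3 = -11
r1r2r3 = -15


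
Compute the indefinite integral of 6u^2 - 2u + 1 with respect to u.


Reverse power rule on each term:
  ∫ 6u^2 du = 2u^3
  ∫ -2u du = -u^2
  ∫ 1 du = u
F(u) = 2u^3 - u^2 + u + C


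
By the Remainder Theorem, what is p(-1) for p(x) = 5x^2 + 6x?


By the Remainder Theorem, the remainder equals p(-1):
  5*(-1)^2 = 5
  6*(-1)^1 = -6
  constant: 0
Sum: 5 - 6 + 0 = -1


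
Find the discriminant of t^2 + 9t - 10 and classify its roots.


D = b^2 - 4ac = (9)^2 - 4(1)(-10) = 81 + 40 = 121
Since D > 0: two distinct rational roots


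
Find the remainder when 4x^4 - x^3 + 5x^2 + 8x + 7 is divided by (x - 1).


By the Remainder Theorem, the remainder equals p(1):
  4*(1)^4 = 4
  -1*(1)^3 = -1
  5*(1)^2 = 5
  8*(1)^1 = 8
  constant: 7
Sum: 4 - 1 + 5 + 8 + 7 = 23


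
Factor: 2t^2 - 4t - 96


Roots satisfy r1 + r2 = -b/a = 2 and r1*r2 = c/a = -48.
So r1 = -6, r2 = 8.
2t^2 - 4t - 96 = 2(t - r1)(t - r2) = 2(t + 6)(t - 8)


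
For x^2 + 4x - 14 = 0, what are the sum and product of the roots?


For ax^2+bx+c=0: sum = -b/a, product = c/a.
a=1, b=4, c=-14
Sum = -(4)/1 = -4
Product = (-14)/1 = -14


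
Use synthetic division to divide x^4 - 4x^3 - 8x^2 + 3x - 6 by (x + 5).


Synthetic division with c = -5. Coefficients: 1, -4, -8, 3, -6
Bring down 1.
  1 * -5 = -5; -5 - 4 = -9
  -9 * -5 = 45; 45 - 8 = 37
  37 * -5 = -185; -185 + 3 = -182
  -182 * -5 = 910; 910 - 6 = 904
Quotient: x^3 - 9x^2 + 37x - 182, Remainder: 904


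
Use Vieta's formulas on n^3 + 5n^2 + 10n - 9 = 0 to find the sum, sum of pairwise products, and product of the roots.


Monic cubic n^3+bn^2+cn+d=0: sum=-b, pairwise sum=c, product=-d.
b=5, c=10, d=-9
r1+r2+r3 = -5
r1r2+r1r3+r2r3 = 10
r1r2r3 = 9


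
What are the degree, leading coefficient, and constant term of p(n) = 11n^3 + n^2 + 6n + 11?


Highest power of n is 3, with coefficient 11. Constant term is 11.
Degree = 3, leading coefficient = 11, constant term = 11


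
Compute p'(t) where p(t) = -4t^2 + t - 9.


Apply the power rule term by term:
  d/dt(-4t^2) = -8t
  d/dt(t) = 1
  d/dt(-9) = 0
p'(t) = -8t + 1


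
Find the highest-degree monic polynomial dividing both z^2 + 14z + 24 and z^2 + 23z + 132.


Factor each:
  z^2 + 14z + 24 = (z + 12)(z + 2)
  z^2 + 23z + 132 = (z + 12)(z + 11)
Common monic factor: z + 12


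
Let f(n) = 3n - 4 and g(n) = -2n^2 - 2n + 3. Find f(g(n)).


Substitute g(n) into f:
f(g(n)) = 3*(-2n^2 - 2n + 3) + (-4)
Expand and combine: -6n^2 - 6n + 5


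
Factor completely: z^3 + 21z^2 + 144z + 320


Try integer roots (divisors of 320). z=-8: p(-8)=0.
Divide out (z + 8): quotient is z^2 + 13z + 40.
Factor the quadratic: (z + 5)(z + 8)
Result: (z + 8)(z + 5)(z + 8)


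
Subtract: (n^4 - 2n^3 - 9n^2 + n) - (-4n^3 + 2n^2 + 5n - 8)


Distribute the minus sign:
  (n^4 - 2n^3 - 9n^2 + n)
- (-4n^3 + 2n^2 + 5n - 8)
Negate second polynomial: 4n^3 - 2n^2 - 5n + 8
Add: n^4 + 2n^3 - 11n^2 - 4n + 8


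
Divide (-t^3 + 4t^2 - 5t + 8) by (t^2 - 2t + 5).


(-t^3 + 4t^2 - 5t + 8) / (t^2 - 2t + 5)
Step 1: -t * (t^2 - 2t + 5) = -t^3 + 2t^2 - 5t; subtract.
Step 2: 2 * (t^2 - 2t + 5) = 2t^2 - 4t + 10; subtract.
Quotient: -t + 2, Remainder: 4t - 2


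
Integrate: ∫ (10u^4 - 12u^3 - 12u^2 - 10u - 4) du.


Reverse power rule on each term:
  ∫ 10u^4 du = 2u^5
  ∫ -12u^3 du = -3u^4
  ∫ -12u^2 du = -4u^3
  ∫ -10u du = -5u^2
  ∫ -4 du = -4u
F(u) = 2u^5 - 3u^4 - 4u^3 - 5u^2 - 4u + C


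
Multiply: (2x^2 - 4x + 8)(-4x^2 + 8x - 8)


Distribute each term of the first polynomial:
  (2x^2)(-4x^2 + 8x - 8) = -8x^4 + 16x^3 - 16x^2
  (-4x)(-4x^2 + 8x - 8) = 16x^3 - 32x^2 + 32x
  (8)(-4x^2 + 8x - 8) = -32x^2 + 64x - 64
Sum: -8x^4 + 32x^3 - 80x^2 + 96x - 64


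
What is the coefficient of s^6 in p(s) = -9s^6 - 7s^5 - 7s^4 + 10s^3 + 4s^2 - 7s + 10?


Read off the coefficient of s^6: -9


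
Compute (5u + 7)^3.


Expand (5u + 7)^3 by repeated multiplication:
  (5u + 7)^2 = 25u^2 + 70u + 49
= 125u^3 + 525u^2 + 735u + 343


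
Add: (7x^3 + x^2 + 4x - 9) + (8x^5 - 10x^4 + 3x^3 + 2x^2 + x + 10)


Align terms by degree and add:
  7x^3 + x^2 + 4x - 9
+ 8x^5 - 10x^4 + 3x^3 + 2x^2 + x + 10
= 8x^5 - 10x^4 + 10x^3 + 3x^2 + 5x + 1


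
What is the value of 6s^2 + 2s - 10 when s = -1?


Using direct substitution:
  6 * (-1)^2 = 6
  2 * (-1)^1 = -2
  constant: -10
Sum = 6 - 2 - 10 = -6


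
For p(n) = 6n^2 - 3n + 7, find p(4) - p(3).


p(4) = 91
p(3) = 52
p(4) - p(3) = 91 - 52 = 39


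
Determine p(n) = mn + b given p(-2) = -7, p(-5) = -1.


p(n) = mn + b. Using p(-2)=-7, p(-5)=-1:
m = (-7 + 1)/(-2 + 5) = -6/3 = -2
b = -7 - m*(-2) = -7 - 4 = -11
p(n) = -2n - 11


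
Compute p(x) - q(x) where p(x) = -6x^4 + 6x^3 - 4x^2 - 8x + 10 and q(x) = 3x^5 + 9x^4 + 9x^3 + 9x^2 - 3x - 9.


Distribute the minus sign:
  (-6x^4 + 6x^3 - 4x^2 - 8x + 10)
- (3x^5 + 9x^4 + 9x^3 + 9x^2 - 3x - 9)
Negate second polynomial: -3x^5 - 9x^4 - 9x^3 - 9x^2 + 3x + 9
Add: -3x^5 - 15x^4 - 3x^3 - 13x^2 - 5x + 19


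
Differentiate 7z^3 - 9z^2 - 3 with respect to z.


Apply the power rule term by term:
  d/dz(7z^3) = 21z^2
  d/dz(-9z^2) = -18z
  d/dz(-3) = 0
p'(z) = 21z^2 - 18z


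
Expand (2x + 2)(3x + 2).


Distribute each term of the first polynomial:
  (2x)(3x + 2) = 6x^2 + 4x
  (2)(3x + 2) = 6x + 4
Sum: 6x^2 + 10x + 4


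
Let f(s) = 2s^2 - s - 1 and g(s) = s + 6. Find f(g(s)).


Substitute g(s) into f:
f(g(s)) = 2*(s + 6)^2 + (-1)*(s + 6) + (-1)
(s + 6)^2 = s^2 + 12s + 36
Expand and combine: 2s^2 + 23s + 65


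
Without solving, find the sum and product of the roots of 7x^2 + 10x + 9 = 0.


For ax^2+bx+c=0: sum = -b/a, product = c/a.
a=7, b=10, c=9
Sum = -(10)/7 = -10/7
Product = (9)/7 = 9/7


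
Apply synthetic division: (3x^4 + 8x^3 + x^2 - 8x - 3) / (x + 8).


Synthetic division with c = -8. Coefficients: 3, 8, 1, -8, -3
Bring down 3.
  3 * -8 = -24; -24 + 8 = -16
  -16 * -8 = 128; 128 + 1 = 129
  129 * -8 = -1032; -1032 - 8 = -1040
  -1040 * -8 = 8320; 8320 - 3 = 8317
Quotient: 3x^3 - 16x^2 + 129x - 1040, Remainder: 8317


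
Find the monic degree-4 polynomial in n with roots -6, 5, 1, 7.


p(n) = (n + 6)(n - 5)(n - 1)(n - 7)
Expand: n^4 - 7n^3 - 31n^2 + 247n - 210


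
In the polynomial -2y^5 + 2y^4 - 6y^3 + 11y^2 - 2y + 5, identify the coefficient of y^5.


Read off the coefficient of y^5: -2


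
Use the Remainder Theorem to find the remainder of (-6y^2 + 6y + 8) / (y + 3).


By the Remainder Theorem, the remainder equals p(-3):
  -6*(-3)^2 = -54
  6*(-3)^1 = -18
  constant: 8
Sum: -54 - 18 + 8 = -64
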